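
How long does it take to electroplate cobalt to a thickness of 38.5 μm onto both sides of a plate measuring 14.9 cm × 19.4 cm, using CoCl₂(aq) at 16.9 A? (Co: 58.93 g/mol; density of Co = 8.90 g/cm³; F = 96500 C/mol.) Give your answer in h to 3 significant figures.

1.07 h

Plated area = 2 × 14.9 × 19.4 = 578.1 cm²
Volume = 578.1 × 38.5×10⁻⁴ cm = 2.226 cm³
m(Co) = 2.226 × 8.90 = 19.81 g
n(Co) = 19.81 / 58.93 = 0.3362 mol; n(e⁻) = 2 × 0.3362 = 0.6724 mol
Q = 0.6724 × 96500 = 64890 C
t = 64890 / 16.9 = 3840 s = 1.07 h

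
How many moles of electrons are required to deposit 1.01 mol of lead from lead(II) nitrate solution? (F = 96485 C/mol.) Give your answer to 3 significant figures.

2.02 mol

Pb²⁺ + 2e⁻ → Pb, so n(e⁻) = 2 × 1.01 = 2.020 mol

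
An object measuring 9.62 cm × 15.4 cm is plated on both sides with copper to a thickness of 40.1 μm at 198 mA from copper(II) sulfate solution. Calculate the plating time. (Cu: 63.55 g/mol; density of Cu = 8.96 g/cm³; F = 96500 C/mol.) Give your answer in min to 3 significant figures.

2720 min

Plated area = 2 × 9.62 × 15.4 = 296.3 cm²
Volume = 296.3 × 40.1×10⁻⁴ cm = 1.188 cm³
m(Cu) = 1.188 × 8.96 = 10.64 g
n(Cu) = 10.64 / 63.55 = 0.1674 mol; n(e⁻) = 2 × 0.1674 = 0.3348 mol
Q = 0.3348 × 96500 = 32310 C
t = 32310 / 0.198 = 1.632×10^5 s = 2720 min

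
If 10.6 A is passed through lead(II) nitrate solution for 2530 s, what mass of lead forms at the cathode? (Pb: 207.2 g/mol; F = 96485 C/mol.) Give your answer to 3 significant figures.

Charge passed = 10.6 × 2530 = 26820 C
n(e⁻) = Q/F = 26820/96485 = 0.2780 mol
Pb²⁺ + 2e⁻ → Pb, so n(Pb) = 0.2780 / 2 = 0.1390 mol
m = 0.1390 × 207.2 = 28.8 g

28.8 g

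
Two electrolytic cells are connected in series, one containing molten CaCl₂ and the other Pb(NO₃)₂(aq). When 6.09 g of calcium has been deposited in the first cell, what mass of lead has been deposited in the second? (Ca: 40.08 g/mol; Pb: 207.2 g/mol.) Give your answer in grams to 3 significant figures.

n(Ca) = 6.09 / 40.08 = 0.1519 mol
Ca²⁺ + 2e⁻ → Ca, so n(e⁻) = 2 × 0.1519 = 0.3038 mol
In series, the same 0.3038 mol of electrons flows through the second cell.
Pb²⁺ + 2e⁻ → Pb, so n(Pb) = 0.3038 / 2 = 0.1519 mol
m(Pb) = 0.1519 × 207.2 = 31.5 g

31.5 g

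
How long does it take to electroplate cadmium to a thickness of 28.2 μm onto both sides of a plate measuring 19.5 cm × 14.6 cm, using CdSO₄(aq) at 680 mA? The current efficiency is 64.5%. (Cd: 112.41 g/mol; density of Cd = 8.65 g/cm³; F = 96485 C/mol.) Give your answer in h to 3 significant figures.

15.1 h

Plated area = 2 × 19.5 × 14.6 = 569.4 cm²
Volume = 569.4 × 28.2×10⁻⁴ cm = 1.606 cm³
m(Cd) = 1.606 × 8.65 = 13.89 g
n(Cd) = 13.89 / 112.41 = 0.1236 mol; n(e⁻) = 2 × 0.1236 = 0.2472 mol
Q = 0.2472 × 96485 / 0.645 = 36980 C
t = 36980 / 0.680 = 54380 s = 15.1 h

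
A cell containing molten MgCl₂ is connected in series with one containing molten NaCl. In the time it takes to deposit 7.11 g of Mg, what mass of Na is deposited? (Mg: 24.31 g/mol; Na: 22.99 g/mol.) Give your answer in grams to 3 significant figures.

n(Mg) = 7.11 / 24.31 = 0.2925 mol
Mg²⁺ + 2e⁻ → Mg, so n(e⁻) = 2 × 0.2925 = 0.5850 mol
The cells are in series, so the same charge (and hence the same n(e⁻) = 0.5850 mol) passes through both.
Na⁺ + e⁻ → Na, so n(Na) = 0.5850 mol
m(Na) = 0.5850 × 22.99 = 13.4 g

13.4 g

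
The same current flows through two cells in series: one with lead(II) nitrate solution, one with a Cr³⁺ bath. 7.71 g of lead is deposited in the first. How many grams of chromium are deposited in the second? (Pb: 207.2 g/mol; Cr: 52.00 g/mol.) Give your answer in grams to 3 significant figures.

n(Pb) = 7.71 / 207.2 = 0.03721 mol
Pb²⁺ + 2e⁻ → Pb, so n(e⁻) = 2 × 0.03721 = 0.07442 mol
The cells are in series, so the same charge (and hence the same n(e⁻) = 0.07442 mol) passes through both.
Cr³⁺ + 3e⁻ → Cr, so n(Cr) = 0.07442 / 3 = 0.02481 mol
m(Cr) = 0.02481 × 52.00 = 1.29 g

1.29 g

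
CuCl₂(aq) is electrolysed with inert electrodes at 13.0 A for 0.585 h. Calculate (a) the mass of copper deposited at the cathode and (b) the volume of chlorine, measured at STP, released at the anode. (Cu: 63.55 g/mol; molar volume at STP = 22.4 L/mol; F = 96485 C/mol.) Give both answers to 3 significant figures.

9.02 g Cu; 3.18 L Cl₂

Q = 13.0 × 2106 = 27380 C; n(e⁻) = 27380 / 96485 = 0.2838 mol
Cathode: Cu²⁺ + 2e⁻ → Cu → n(Cu) = 0.2838/2 = 0.1419 mol → 9.02 g
Anode: 2Cl⁻ → Cl₂ + 2e⁻ → n(Cl₂) = 0.2838/2 = 0.1419 mol → 3.18 L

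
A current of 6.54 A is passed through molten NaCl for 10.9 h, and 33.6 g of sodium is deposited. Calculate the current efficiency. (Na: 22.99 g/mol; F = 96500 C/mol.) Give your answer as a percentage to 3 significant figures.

Q = 6.54 × 39240 = 2.566×10^5 C
n(e⁻) = 2.566×10^5 / 96500 = 2.659 mol
Na⁺ + e⁻ → Na, so theoretical n(Na) = 2.659 mol → 61.13 g
Efficiency = 33.6 / 61.13 = 0.5496 = 55.0%

55.0%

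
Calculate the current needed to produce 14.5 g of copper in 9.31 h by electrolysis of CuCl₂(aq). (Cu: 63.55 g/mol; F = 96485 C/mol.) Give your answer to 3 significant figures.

n(Cu) = 14.5 / 63.55 = 0.2282 mol
Cu²⁺ + 2e⁻ → Cu, so n(e⁻) = 2 × 0.2282 = 0.4564 mol
Q = 0.4564 × 96485 = 44040 C
I = Q / t = 44040 / 33516 s = 1.31 A

1.31 A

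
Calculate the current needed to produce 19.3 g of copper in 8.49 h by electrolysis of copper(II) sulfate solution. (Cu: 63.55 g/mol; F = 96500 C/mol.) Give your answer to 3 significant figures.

1.92 A

n(Cu) = 19.3 / 63.55 = 0.3037 mol
Cu²⁺ + 2e⁻ → Cu, so n(e⁻) = 2 × 0.3037 = 0.6074 mol
Q = 0.6074 × 96500 = 58610 C
I = Q / t = 58610 / 30564 s = 1.92 A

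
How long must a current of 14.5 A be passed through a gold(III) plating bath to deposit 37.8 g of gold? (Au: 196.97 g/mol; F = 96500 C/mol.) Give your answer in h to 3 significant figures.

n(Au) = 37.8 / 196.97 = 0.1919 mol
Au³⁺ + 3e⁻ → Au, so n(e⁻) = 3 × 0.1919 = 0.5757 mol
Q = 0.5757 × 96500 = 55560 C
t = Q / I = 55560 / 14.5 = 3832 s = 1.06 h

1.06 h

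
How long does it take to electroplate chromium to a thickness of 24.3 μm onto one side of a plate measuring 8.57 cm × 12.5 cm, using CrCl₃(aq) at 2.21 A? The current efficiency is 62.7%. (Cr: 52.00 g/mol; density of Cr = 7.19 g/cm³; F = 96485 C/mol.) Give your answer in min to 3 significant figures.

125 min

Plated area = 8.57 × 12.5 = 107.1 cm²
Volume = 107.1 × 24.3×10⁻⁴ cm = 0.2603 cm³
m(Cr) = 0.2603 × 7.19 = 1.872 g
n(Cr) = 1.872 / 52.00 = 0.03600 mol; n(e⁻) = 3 × 0.03600 = 0.1080 mol
Q = 0.1080 × 96485 / 0.627 = 16620 C
t = 16620 / 2.21 = 7520 s = 125 min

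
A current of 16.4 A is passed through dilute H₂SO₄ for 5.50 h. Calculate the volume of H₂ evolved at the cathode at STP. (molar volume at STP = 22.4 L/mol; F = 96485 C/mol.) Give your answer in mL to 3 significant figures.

Q = 16.4 A × 19800 s = 3.247×10^5 C
n(e⁻) = 3.247×10^5 / 96485 = 3.365 mol
2H⁺ + 2e⁻ → H₂, so n(H₂) = 3.365 / 2 = 1.683 mol
V = 1.683 × 22.4 = 37.70 L
= 37700 mL

37700 mL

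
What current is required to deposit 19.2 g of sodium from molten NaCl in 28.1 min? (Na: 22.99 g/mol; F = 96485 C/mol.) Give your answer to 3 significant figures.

47.8 A

n(Na) = 19.2 / 22.99 = 0.8351 mol
Na⁺ + e⁻ → Na, so n(e⁻) = 0.8351 mol
Q = 0.8351 × 96485 = 80570 C
I = Q / t = 80570 / 1686 s = 47.8 A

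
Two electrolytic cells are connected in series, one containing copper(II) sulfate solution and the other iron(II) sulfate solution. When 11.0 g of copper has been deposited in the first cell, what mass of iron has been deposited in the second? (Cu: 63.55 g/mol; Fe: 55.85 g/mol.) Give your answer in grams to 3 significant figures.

9.67 g

n(Cu) = 11.0 / 63.55 = 0.1731 mol
Cu²⁺ + 2e⁻ → Cu, so n(e⁻) = 2 × 0.1731 = 0.3462 mol
The cells are in series, so the same charge (and hence the same n(e⁻) = 0.3462 mol) passes through both.
Fe²⁺ + 2e⁻ → Fe, so n(Fe) = 0.3462 / 2 = 0.1731 mol
m(Fe) = 0.1731 × 55.85 = 9.67 g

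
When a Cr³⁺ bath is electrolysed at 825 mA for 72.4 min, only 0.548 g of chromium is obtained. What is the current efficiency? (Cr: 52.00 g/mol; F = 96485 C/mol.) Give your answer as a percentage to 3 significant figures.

85.1%

Q = 0.825 × 4344 = 3584 C
n(e⁻) = 3584 / 96485 = 0.03715 mol
Cr³⁺ + 3e⁻ → Cr, so theoretical n(Cr) = 0.01238 mol → 0.6438 g
Efficiency = 0.548 / 0.6438 = 0.8512 = 85.1%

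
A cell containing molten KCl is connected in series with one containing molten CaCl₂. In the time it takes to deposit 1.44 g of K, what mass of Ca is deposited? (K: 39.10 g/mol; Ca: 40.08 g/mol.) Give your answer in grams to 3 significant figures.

0.738 g

n(K) = 1.44 / 39.10 = 0.03683 mol
K⁺ + e⁻ → K, so n(e⁻) = 0.03683 mol
In series, the same 0.03683 mol of electrons flows through the second cell.
Ca²⁺ + 2e⁻ → Ca, so n(Ca) = 0.03683 / 2 = 0.01842 mol
m(Ca) = 0.01842 × 40.08 = 0.738 g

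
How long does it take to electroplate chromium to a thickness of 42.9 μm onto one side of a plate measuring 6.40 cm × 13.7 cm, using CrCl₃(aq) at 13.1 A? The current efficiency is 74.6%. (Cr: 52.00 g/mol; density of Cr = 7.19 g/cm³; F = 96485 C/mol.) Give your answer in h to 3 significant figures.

0.428 h

Plated area = 6.40 × 13.7 = 87.68 cm²
Volume = 87.68 × 42.9×10⁻⁴ cm = 0.3761 cm³
m(Cr) = 0.3761 × 7.19 = 2.704 g
n(Cr) = 2.704 / 52.00 = 0.05200 mol; n(e⁻) = 3 × 0.05200 = 0.1560 mol
Q = 0.1560 × 96485 / 0.746 = 20180 C
t = 20180 / 13.1 = 1540 s = 0.428 h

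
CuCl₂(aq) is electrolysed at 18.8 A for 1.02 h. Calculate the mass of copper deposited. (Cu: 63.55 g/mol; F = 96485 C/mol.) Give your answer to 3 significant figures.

22.7 g

Q = It = 18.8 × 3672 = 69030 C
Moles of electrons = 69030 / 96485 = 0.7154 mol
Cu²⁺ + 2e⁻ → Cu, so n(Cu) = 0.7154 / 2 = 0.3577 mol
m = 0.3577 × 63.55 = 22.7 g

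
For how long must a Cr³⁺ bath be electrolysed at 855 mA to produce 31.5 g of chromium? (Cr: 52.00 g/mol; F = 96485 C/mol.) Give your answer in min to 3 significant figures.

3420 min

n(Cr) = 31.5 / 52.00 = 0.6058 mol
Cr³⁺ + 3e⁻ → Cr, so n(e⁻) = 3 × 0.6058 = 1.817 mol
Q = 1.817 × 96485 = 1.753×10^5 C
t = Q / I = 1.753×10^5 / 0.855 = 2.050×10^5 s = 3420 min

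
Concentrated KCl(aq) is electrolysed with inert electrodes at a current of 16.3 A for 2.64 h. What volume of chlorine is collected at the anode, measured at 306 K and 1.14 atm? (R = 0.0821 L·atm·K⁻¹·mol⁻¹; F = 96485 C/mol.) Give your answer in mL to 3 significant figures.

17700 mL

Q = It = 16.3 × 9504 = 1.549×10^5 C
n(e⁻) = 1.549×10^5 / 96485 = 1.605 mol
2Cl⁻ → Cl₂ + 2e⁻, so n(Cl₂) = 1.605 / 2 = 0.8025 mol
V = nRT/P = 0.8025 × 0.0821 × 306 / 1.14 = 17.68 L
= 17700 mL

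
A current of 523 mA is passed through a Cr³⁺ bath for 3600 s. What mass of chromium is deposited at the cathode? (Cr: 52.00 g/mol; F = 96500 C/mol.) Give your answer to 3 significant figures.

0.338 g

Q = It = 0.523 × 3600 = 1883 C
n(e⁻) = 1883 / 96500 = 0.01951 mol
Cr³⁺ + 3e⁻ → Cr, so n(Cr) = 0.01951 / 3 = 0.006503 mol
m = 0.006503 × 52.00 = 0.338 g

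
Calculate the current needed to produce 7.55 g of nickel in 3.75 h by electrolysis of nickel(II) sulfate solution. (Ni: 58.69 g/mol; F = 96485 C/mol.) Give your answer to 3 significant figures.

1.84 A

n(Ni) = 7.55 / 58.69 = 0.1286 mol
Ni²⁺ + 2e⁻ → Ni, so n(e⁻) = 2 × 0.1286 = 0.2572 mol
Q = 0.2572 × 96485 = 24820 C
I = Q / t = 24820 / 13500 s = 1.84 A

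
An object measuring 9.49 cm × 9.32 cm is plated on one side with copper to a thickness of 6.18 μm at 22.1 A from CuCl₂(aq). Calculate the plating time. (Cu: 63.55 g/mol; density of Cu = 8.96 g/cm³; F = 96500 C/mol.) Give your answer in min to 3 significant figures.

1.12 min

Plated area = 9.49 × 9.32 = 88.45 cm²
Volume = 88.45 × 6.18×10⁻⁴ cm = 0.05466 cm³
m(Cu) = 0.05466 × 8.96 = 0.4898 g
n(Cu) = 0.4898 / 63.55 = 0.007707 mol; n(e⁻) = 2 × 0.007707 = 0.01541 mol
Q = 0.01541 × 96500 = 1487 C
t = 1487 / 22.1 = 67.29 s = 1.12 min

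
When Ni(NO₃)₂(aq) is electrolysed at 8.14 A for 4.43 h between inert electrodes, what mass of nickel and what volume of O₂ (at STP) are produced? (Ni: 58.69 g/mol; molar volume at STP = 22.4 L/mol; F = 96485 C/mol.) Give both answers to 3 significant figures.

39.5 g Ni; 7.53 L O₂

Q = 8.14 × 15948 = 1.298×10^5 C; n(e⁻) = 1.298×10^5 / 96485 = 1.345 mol
Cathode: Ni²⁺ + 2e⁻ → Ni → n(Ni) = 1.345/2 = 0.6725 mol → 39.5 g
Anode: 2H₂O → O₂ + 4H⁺ + 4e⁻ → n(O₂) = 1.345/4 = 0.3363 mol → 7.53 L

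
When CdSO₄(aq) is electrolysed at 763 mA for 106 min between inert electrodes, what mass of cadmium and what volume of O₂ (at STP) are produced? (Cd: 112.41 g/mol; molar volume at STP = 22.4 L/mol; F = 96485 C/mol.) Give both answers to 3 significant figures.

Q = 0.763 × 6360 = 4853 C; n(e⁻) = 4853 / 96485 = 0.05030 mol
Cathode: Cd²⁺ + 2e⁻ → Cd → n(Cd) = 0.05030/2 = 0.02515 mol → 2.83 g
Anode: 2H₂O → O₂ + 4H⁺ + 4e⁻ → n(O₂) = 0.05030/4 = 0.01258 mol → 0.282 L

2.83 g Cd; 0.282 L O₂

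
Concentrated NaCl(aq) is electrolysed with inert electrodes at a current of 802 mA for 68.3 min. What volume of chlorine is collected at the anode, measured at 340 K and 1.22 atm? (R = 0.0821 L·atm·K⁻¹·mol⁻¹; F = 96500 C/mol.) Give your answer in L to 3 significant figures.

0.390 L

Charge passed = 0.802 × 4098 = 3287 C
Moles of electrons = 3287 / 96500 = 0.03406 mol
2Cl⁻ → Cl₂ + 2e⁻, so n(Cl₂) = 0.03406 / 2 = 0.01703 mol
V = nRT/P = 0.01703 × 0.0821 × 340 / 1.22 = 0.3897 L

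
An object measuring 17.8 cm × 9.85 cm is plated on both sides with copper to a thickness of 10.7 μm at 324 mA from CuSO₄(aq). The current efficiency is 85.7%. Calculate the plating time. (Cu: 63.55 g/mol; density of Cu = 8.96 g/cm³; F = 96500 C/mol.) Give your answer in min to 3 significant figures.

613 min

Plated area = 2 × 17.8 × 9.85 = 350.7 cm²
Volume = 350.7 × 10.7×10⁻⁴ cm = 0.3752 cm³
m(Cu) = 0.3752 × 8.96 = 3.362 g
n(Cu) = 3.362 / 63.55 = 0.05290 mol; n(e⁻) = 2 × 0.05290 = 0.1058 mol
Q = 0.1058 × 96500 / 0.857 = 11910 C
t = 11910 / 0.324 = 36760 s = 613 min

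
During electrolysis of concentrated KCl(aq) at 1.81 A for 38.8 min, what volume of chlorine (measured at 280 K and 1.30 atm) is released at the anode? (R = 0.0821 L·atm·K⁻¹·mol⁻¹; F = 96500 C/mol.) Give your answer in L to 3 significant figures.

Q = It = 1.81 × 2328 = 4214 C
n(e⁻) = 4214 / 96500 = 0.04367 mol
2Cl⁻ → Cl₂ + 2e⁻, so n(Cl₂) = 0.04367 / 2 = 0.02184 mol
V = nRT/P = 0.02184 × 0.0821 × 280 / 1.30 = 0.3862 L

0.386 L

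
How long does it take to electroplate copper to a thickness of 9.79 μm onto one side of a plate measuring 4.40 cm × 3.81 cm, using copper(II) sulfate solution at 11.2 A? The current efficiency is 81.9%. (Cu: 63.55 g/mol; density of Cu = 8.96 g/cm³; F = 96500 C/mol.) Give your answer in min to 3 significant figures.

0.811 min

Plated area = 4.40 × 3.81 = 16.76 cm²
Volume = 16.76 × 9.79×10⁻⁴ cm = 0.01641 cm³
m(Cu) = 0.01641 × 8.96 = 0.1470 g
n(Cu) = 0.1470 / 63.55 = 0.002313 mol; n(e⁻) = 2 × 0.002313 = 0.004626 mol
Q = 0.004626 × 96500 / 0.819 = 545.1 C
t = 545.1 / 11.2 = 48.67 s = 0.811 min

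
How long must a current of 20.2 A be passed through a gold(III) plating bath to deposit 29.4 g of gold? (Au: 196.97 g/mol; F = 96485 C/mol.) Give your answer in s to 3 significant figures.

2140 s

n(Au) = 29.4 / 196.97 = 0.1493 mol
Au³⁺ + 3e⁻ → Au, so n(e⁻) = 3 × 0.1493 = 0.4479 mol
Q = 0.4479 × 96485 = 43220 C
t = Q / I = 43220 / 20.2 = 2140 s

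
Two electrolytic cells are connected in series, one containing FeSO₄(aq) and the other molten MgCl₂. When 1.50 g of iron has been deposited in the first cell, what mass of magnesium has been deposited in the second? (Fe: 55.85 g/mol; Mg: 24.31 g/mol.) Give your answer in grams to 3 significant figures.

0.653 g

n(Fe) = 1.50 / 55.85 = 0.02686 mol
Fe²⁺ + 2e⁻ → Fe, so n(e⁻) = 2 × 0.02686 = 0.05372 mol
Same current for the same time ⇒ same n(e⁻) = 0.05372 mol in both cells.
Mg²⁺ + 2e⁻ → Mg, so n(Mg) = 0.05372 / 2 = 0.02686 mol
m(Mg) = 0.02686 × 24.31 = 0.653 g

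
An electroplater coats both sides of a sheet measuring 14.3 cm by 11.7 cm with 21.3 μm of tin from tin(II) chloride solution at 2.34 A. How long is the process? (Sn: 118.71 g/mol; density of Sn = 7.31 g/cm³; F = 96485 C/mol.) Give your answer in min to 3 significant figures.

60.3 min

Plated area = 2 × 14.3 × 11.7 = 334.6 cm²
Volume = 334.6 × 21.3×10⁻⁴ cm = 0.7127 cm³
m(Sn) = 0.7127 × 7.31 = 5.210 g
n(Sn) = 5.210 / 118.71 = 0.04389 mol; n(e⁻) = 2 × 0.04389 = 0.08778 mol
Q = 0.08778 × 96485 = 8469 C
t = 8469 / 2.34 = 3619 s = 60.3 min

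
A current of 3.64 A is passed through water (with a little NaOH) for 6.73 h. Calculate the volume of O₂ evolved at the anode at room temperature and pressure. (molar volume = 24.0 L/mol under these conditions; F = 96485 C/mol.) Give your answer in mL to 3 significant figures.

5480 mL

Q = It = 3.64 × 24228 = 88190 C
Moles of electrons = 88190 / 96485 = 0.9140 mol
2H₂O → O₂ + 4H⁺ + 4e⁻, so n(O₂) = 0.9140 / 4 = 0.2285 mol
V = 0.2285 × 24.0 = 5.484 L
= 5480 mL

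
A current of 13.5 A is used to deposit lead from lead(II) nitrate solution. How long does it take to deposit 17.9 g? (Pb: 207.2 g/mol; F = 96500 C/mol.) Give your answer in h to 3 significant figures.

n(Pb) = 17.9 / 207.2 = 0.08639 mol
Pb²⁺ + 2e⁻ → Pb, so n(e⁻) = 2 × 0.08639 = 0.1728 mol
Q = 0.1728 × 96500 = 16680 C
t = Q / I = 16680 / 13.5 = 1236 s = 0.343 h

0.343 h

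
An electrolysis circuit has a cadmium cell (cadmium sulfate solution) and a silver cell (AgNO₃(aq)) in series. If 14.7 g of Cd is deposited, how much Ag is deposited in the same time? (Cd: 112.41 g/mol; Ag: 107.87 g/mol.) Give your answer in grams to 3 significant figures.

28.2 g

n(Cd) = 14.7 / 112.41 = 0.1308 mol
Cd²⁺ + 2e⁻ → Cd, so n(e⁻) = 2 × 0.1308 = 0.2616 mol
In series, the same 0.2616 mol of electrons flows through the second cell.
Ag⁺ + e⁻ → Ag, so n(Ag) = 0.2616 mol
m(Ag) = 0.2616 × 107.87 = 28.2 g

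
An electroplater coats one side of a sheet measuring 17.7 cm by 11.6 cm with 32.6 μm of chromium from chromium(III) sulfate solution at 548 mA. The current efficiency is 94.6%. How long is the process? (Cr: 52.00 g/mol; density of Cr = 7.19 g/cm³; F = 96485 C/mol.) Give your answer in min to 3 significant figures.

Plated area = 17.7 × 11.6 = 205.3 cm²
Volume = 205.3 × 32.6×10⁻⁴ cm = 0.6693 cm³
m(Cr) = 0.6693 × 7.19 = 4.812 g
n(Cr) = 4.812 / 52.00 = 0.09254 mol; n(e⁻) = 3 × 0.09254 = 0.2776 mol
Q = 0.2776 × 96485 / 0.946 = 28310 C
t = 28310 / 0.548 = 51660 s = 861 min

861 min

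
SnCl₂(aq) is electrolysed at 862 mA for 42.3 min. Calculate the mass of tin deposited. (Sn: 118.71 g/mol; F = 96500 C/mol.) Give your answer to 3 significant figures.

Q = 0.862 A × 2538 s = 2188 C
n(e⁻) = Q/F = 2188/96500 = 0.02267 mol
Sn²⁺ + 2e⁻ → Sn, so n(Sn) = 0.02267 / 2 = 0.01134 mol
m = 0.01134 × 118.71 = 1.35 g

1.35 g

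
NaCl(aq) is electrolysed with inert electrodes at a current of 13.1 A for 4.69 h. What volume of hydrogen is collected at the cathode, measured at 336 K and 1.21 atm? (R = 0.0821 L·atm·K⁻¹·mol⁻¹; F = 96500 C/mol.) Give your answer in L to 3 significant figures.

26.1 L

Q = It = 13.1 × 16884 = 2.212×10^5 C
n(e⁻) = Q/F = 2.212×10^5/96500 = 2.292 mol
2H⁺ + 2e⁻ → H₂, so n(H₂) = 2.292 / 2 = 1.146 mol
V = nRT/P = 1.146 × 0.0821 × 336 / 1.21 = 26.13 L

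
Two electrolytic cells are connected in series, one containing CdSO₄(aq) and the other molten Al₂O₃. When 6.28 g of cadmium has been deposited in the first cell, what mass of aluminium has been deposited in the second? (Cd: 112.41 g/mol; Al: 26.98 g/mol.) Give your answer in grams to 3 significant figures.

1.00 g

n(Cd) = 6.28 / 112.41 = 0.05587 mol
Cd²⁺ + 2e⁻ → Cd, so n(e⁻) = 2 × 0.05587 = 0.1117 mol
Same current for the same time ⇒ same n(e⁻) = 0.1117 mol in both cells.
Al³⁺ + 3e⁻ → Al, so n(Al) = 0.1117 / 3 = 0.03723 mol
m(Al) = 0.03723 × 26.98 = 1.00 g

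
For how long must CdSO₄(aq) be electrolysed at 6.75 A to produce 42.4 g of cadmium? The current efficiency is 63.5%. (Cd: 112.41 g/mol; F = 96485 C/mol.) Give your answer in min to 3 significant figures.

n(Cd) = 42.4 / 112.41 = 0.3772 mol
Cd²⁺ + 2e⁻ → Cd, so n(e⁻) = 2 × 0.3772 = 0.7544 mol
Q = 0.7544 × 96485 / 0.635 = 1.146×10^5 C
t = Q / I = 1.146×10^5 / 6.75 = 16980 s = 283 min

283 min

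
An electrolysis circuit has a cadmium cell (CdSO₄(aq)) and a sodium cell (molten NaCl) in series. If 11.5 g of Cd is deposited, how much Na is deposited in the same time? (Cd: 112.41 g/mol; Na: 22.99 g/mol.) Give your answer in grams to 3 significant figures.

n(Cd) = 11.5 / 112.41 = 0.1023 mol
Cd²⁺ + 2e⁻ → Cd, so n(e⁻) = 2 × 0.1023 = 0.2046 mol
Same current for the same time ⇒ same n(e⁻) = 0.2046 mol in both cells.
Na⁺ + e⁻ → Na, so n(Na) = 0.2046 mol
m(Na) = 0.2046 × 22.99 = 4.70 g

4.70 g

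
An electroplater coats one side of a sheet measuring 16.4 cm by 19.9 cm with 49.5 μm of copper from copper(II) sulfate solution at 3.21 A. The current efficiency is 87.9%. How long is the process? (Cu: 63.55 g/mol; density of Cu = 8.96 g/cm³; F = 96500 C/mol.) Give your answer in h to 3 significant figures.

4.33 h

Plated area = 16.4 × 19.9 = 326.4 cm²
Volume = 326.4 × 49.5×10⁻⁴ cm = 1.616 cm³
m(Cu) = 1.616 × 8.96 = 14.48 g
n(Cu) = 14.48 / 63.55 = 0.2279 mol; n(e⁻) = 2 × 0.2279 = 0.4558 mol
Q = 0.4558 × 96500 / 0.879 = 50040 C
t = 50040 / 3.21 = 15590 s = 4.33 h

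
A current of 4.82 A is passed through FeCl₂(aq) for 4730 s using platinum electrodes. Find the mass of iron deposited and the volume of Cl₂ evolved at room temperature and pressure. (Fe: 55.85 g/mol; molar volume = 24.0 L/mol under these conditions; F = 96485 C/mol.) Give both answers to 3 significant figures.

Q = 4.82 × 4730 = 22800 C; n(e⁻) = 22800 / 96485 = 0.2363 mol
Cathode: Fe²⁺ + 2e⁻ → Fe → n(Fe) = 0.2363/2 = 0.1182 mol → 6.60 g
Anode: 2Cl⁻ → Cl₂ + 2e⁻ → n(Cl₂) = 0.2363/2 = 0.1182 mol → 2.84 L

6.60 g Fe; 2.84 L Cl₂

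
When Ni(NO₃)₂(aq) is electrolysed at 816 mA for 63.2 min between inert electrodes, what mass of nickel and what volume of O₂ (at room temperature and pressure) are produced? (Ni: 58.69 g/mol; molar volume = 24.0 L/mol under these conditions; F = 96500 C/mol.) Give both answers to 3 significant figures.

Q = 0.816 × 3792 = 3094 C; n(e⁻) = 3094 / 96500 = 0.03206 mol
Cathode: Ni²⁺ + 2e⁻ → Ni → n(Ni) = 0.03206/2 = 0.01603 mol → 0.941 g
Anode: 2H₂O → O₂ + 4H⁺ + 4e⁻ → n(O₂) = 0.03206/4 = 0.008015 mol → 0.192 L

0.941 g Ni; 0.192 L O₂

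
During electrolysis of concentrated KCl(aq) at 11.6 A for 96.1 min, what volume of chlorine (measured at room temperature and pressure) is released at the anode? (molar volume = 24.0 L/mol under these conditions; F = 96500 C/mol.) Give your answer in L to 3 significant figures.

8.32 L

Q = 11.6 A × 5766 s = 66890 C
n(e⁻) = Q/F = 66890/96500 = 0.6932 mol
2Cl⁻ → Cl₂ + 2e⁻, so n(Cl₂) = 0.6932 / 2 = 0.3466 mol
V = 0.3466 × 24.0 = 8.318 L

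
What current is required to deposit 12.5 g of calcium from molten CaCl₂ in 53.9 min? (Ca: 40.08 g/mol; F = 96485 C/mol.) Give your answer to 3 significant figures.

18.6 A

n(Ca) = 12.5 / 40.08 = 0.3119 mol
Ca²⁺ + 2e⁻ → Ca, so n(e⁻) = 2 × 0.3119 = 0.6238 mol
Q = 0.6238 × 96485 = 60190 C
I = Q / t = 60190 / 3234 s = 18.6 A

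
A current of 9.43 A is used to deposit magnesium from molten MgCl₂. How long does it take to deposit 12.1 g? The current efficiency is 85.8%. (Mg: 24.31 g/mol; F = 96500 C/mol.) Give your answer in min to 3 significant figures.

198 min

n(Mg) = 12.1 / 24.31 = 0.4977 mol
Mg²⁺ + 2e⁻ → Mg, so n(e⁻) = 2 × 0.4977 = 0.9954 mol
Q = 0.9954 × 96500 / 0.858 = 1.120×10^5 C
t = Q / I = 1.120×10^5 / 9.43 = 11880 s = 198 min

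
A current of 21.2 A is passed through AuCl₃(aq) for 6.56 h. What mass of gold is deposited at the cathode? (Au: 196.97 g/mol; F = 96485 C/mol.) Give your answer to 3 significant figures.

341 g

Q = 21.2 A × 23616 s = 5.007×10^5 C
n(e⁻) = 5.007×10^5 / 96485 = 5.189 mol
Au³⁺ + 3e⁻ → Au, so n(Au) = 5.189 / 3 = 1.730 mol
m = 1.730 × 196.97 = 341 g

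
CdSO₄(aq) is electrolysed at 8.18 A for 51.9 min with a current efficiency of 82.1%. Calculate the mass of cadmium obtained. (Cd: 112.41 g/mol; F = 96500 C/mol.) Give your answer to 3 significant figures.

Q = 8.18 × 3114 = 25470 C
n(e⁻) = 25470 / 96500 = 0.2639 mol
Cd²⁺ + 2e⁻ → Cd, so theoretical m(Cd) = 0.1320 × 112.41 = 14.84 g
Actual mass = 82.1% × 14.84 = 12.2 g

12.2 g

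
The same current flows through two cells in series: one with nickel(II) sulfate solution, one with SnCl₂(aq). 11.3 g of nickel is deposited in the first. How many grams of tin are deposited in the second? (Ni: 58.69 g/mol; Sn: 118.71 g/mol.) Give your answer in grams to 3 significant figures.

n(Ni) = 11.3 / 58.69 = 0.1925 mol
Ni²⁺ + 2e⁻ → Ni, so n(e⁻) = 2 × 0.1925 = 0.3850 mol
Since the cells are in series, n(e⁻) in the Sn cell is also 0.3850 mol.
Sn²⁺ + 2e⁻ → Sn, so n(Sn) = 0.3850 / 2 = 0.1925 mol
m(Sn) = 0.1925 × 118.71 = 22.9 g

22.9 g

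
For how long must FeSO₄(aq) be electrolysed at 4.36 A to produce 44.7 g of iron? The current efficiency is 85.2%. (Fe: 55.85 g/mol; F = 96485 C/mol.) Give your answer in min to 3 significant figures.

n(Fe) = 44.7 / 55.85 = 0.8004 mol
Fe²⁺ + 2e⁻ → Fe, so n(e⁻) = 2 × 0.8004 = 1.601 mol
Q = 1.601 × 96485 / 0.852 = 1.813×10^5 C
t = Q / I = 1.813×10^5 / 4.36 = 41580 s = 693 min

693 min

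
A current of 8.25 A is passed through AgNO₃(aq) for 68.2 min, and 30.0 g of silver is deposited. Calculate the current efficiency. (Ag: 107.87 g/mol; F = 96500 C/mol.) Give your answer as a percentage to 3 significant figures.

Q = 8.25 × 4092 = 33760 C
n(e⁻) = 33760 / 96500 = 0.3498 mol
Ag⁺ + e⁻ → Ag, so theoretical n(Ag) = 0.3498 mol → 37.73 g
Efficiency = 30.0 / 37.73 = 0.7951 = 79.5%

79.5%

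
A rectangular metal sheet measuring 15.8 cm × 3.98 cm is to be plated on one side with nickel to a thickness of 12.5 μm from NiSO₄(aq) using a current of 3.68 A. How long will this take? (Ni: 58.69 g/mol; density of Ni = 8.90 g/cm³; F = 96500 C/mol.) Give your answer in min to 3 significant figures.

10.4 min

Plated area = 15.8 × 3.98 = 62.88 cm²
Volume = 62.88 × 12.5×10⁻⁴ cm = 0.07860 cm³
m(Ni) = 0.07860 × 8.90 = 0.6995 g
n(Ni) = 0.6995 / 58.69 = 0.01192 mol; n(e⁻) = 2 × 0.01192 = 0.02384 mol
Q = 0.02384 × 96500 = 2301 C
t = 2301 / 3.68 = 625.3 s = 10.4 min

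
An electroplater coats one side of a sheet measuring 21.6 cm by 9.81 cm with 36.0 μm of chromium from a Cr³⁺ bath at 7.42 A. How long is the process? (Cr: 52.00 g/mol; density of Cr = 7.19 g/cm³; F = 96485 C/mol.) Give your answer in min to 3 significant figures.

68.6 min

Plated area = 21.6 × 9.81 = 211.9 cm²
Volume = 211.9 × 36.0×10⁻⁴ cm = 0.7628 cm³
m(Cr) = 0.7628 × 7.19 = 5.485 g
n(Cr) = 5.485 / 52.00 = 0.1055 mol; n(e⁻) = 3 × 0.1055 = 0.3165 mol
Q = 0.3165 × 96485 = 30540 C
t = 30540 / 7.42 = 4116 s = 68.6 min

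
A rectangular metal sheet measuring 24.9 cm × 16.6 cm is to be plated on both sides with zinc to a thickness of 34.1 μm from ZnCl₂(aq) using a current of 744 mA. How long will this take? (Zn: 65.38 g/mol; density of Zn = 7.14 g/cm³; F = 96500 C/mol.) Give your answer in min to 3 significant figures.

Plated area = 2 × 24.9 × 16.6 = 826.7 cm²
Volume = 826.7 × 34.1×10⁻⁴ cm = 2.819 cm³
m(Zn) = 2.819 × 7.14 = 20.13 g
n(Zn) = 20.13 / 65.38 = 0.3079 mol; n(e⁻) = 2 × 0.3079 = 0.6158 mol
Q = 0.6158 × 96500 = 59420 C
t = 59420 / 0.744 = 79870 s = 1330 min

1330 min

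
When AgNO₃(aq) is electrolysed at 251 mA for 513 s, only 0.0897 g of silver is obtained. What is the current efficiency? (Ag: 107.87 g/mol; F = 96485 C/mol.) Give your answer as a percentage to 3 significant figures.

62.3%

Q = 0.251 × 513 = 128.8 C
n(e⁻) = 128.8 / 96485 = 0.001335 mol
Ag⁺ + e⁻ → Ag, so theoretical n(Ag) = 0.001335 mol → 0.1440 g
Efficiency = 0.0897 / 0.1440 = 0.6229 = 62.3%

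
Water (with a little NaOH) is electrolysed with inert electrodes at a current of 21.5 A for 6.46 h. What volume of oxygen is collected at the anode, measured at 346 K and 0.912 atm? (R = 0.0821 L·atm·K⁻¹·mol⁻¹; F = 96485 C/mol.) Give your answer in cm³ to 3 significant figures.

40400 cm³

Charge passed = 21.5 × 23256 = 5.000×10^5 C
Moles of electrons = 5.000×10^5 / 96485 = 5.182 mol
2H₂O → O₂ + 4H⁺ + 4e⁻, so n(O₂) = 5.182 / 4 = 1.296 mol
V = nRT/P = 1.296 × 0.0821 × 346 / 0.912 = 40.37 L
= 40400 cm³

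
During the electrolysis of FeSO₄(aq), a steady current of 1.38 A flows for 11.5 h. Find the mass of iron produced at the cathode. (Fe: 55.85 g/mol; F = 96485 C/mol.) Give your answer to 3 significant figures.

16.5 g

Q = 1.38 A × 41400 s = 57130 C
n(e⁻) = 57130 / 96485 = 0.5921 mol
Fe²⁺ + 2e⁻ → Fe, so n(Fe) = 0.5921 / 2 = 0.2961 mol
m = 0.2961 × 55.85 = 16.5 g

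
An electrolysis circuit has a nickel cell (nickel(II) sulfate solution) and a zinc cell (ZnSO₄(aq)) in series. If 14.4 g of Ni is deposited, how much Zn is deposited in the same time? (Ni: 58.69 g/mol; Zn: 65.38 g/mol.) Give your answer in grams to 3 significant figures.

16.0 g

n(Ni) = 14.4 / 58.69 = 0.2454 mol
Ni²⁺ + 2e⁻ → Ni, so n(e⁻) = 2 × 0.2454 = 0.4908 mol
Since the cells are in series, n(e⁻) in the Zn cell is also 0.4908 mol.
Zn²⁺ + 2e⁻ → Zn, so n(Zn) = 0.4908 / 2 = 0.2454 mol
m(Zn) = 0.2454 × 65.38 = 16.0 g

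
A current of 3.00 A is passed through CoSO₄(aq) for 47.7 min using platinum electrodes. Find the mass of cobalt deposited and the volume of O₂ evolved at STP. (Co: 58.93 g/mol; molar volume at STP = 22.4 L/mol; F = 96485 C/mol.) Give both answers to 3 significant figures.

Q = 3.00 × 2862 = 8586 C; n(e⁻) = 8586 / 96485 = 0.08899 mol
Cathode: Co²⁺ + 2e⁻ → Co → n(Co) = 0.08899/2 = 0.04450 mol → 2.62 g
Anode: 2H₂O → O₂ + 4H⁺ + 4e⁻ → n(O₂) = 0.08899/4 = 0.02225 mol → 0.498 L

2.62 g Co; 0.498 L O₂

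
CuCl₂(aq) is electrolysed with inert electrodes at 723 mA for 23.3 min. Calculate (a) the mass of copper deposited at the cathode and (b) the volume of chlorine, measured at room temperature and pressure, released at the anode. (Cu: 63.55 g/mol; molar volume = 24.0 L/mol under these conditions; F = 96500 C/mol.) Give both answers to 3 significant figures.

0.333 g Cu; 0.126 L Cl₂

Q = 0.723 × 1398 = 1011 C; n(e⁻) = 1011 / 96500 = 0.01048 mol
Cathode: Cu²⁺ + 2e⁻ → Cu → n(Cu) = 0.01048/2 = 0.005240 mol → 0.333 g
Anode: 2Cl⁻ → Cl₂ + 2e⁻ → n(Cl₂) = 0.01048/2 = 0.005240 mol → 0.126 L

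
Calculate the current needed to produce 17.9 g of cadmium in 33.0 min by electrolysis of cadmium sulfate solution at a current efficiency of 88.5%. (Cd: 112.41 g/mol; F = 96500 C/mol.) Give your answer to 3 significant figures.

n(Cd) = 17.9 / 112.41 = 0.1592 mol
Cd²⁺ + 2e⁻ → Cd, so n(e⁻) = 2 × 0.1592 = 0.3184 mol
Q = 0.3184 × 96500 / 0.885 = 34720 C
I = Q / t = 34720 / 1980 s = 17.5 A

17.5 A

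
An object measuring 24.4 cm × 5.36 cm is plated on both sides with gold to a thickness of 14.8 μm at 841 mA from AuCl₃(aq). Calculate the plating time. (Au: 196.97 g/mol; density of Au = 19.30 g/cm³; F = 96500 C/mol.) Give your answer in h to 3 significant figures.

Plated area = 2 × 24.4 × 5.36 = 261.6 cm²
Volume = 261.6 × 14.8×10⁻⁴ cm = 0.3872 cm³
m(Au) = 0.3872 × 19.30 = 7.473 g
n(Au) = 7.473 / 196.97 = 0.03794 mol; n(e⁻) = 3 × 0.03794 = 0.1138 mol
Q = 0.1138 × 96500 = 10980 C
t = 10980 / 0.841 = 13060 s = 3.63 h

3.63 h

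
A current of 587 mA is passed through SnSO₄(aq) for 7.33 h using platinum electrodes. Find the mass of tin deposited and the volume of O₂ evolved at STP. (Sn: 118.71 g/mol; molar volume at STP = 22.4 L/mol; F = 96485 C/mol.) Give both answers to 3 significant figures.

9.53 g Sn; 0.899 L O₂

Q = 0.587 × 26388 = 15490 C; n(e⁻) = 15490 / 96485 = 0.1605 mol
Cathode: Sn²⁺ + 2e⁻ → Sn → n(Sn) = 0.1605/2 = 0.08025 mol → 9.53 g
Anode: 2H₂O → O₂ + 4H⁺ + 4e⁻ → n(O₂) = 0.1605/4 = 0.04013 mol → 0.899 L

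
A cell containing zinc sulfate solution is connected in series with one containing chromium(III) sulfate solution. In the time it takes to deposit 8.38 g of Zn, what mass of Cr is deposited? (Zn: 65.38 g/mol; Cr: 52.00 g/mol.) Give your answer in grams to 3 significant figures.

4.44 g

n(Zn) = 8.38 / 65.38 = 0.1282 mol
Zn²⁺ + 2e⁻ → Zn, so n(e⁻) = 2 × 0.1282 = 0.2564 mol
Same current for the same time ⇒ same n(e⁻) = 0.2564 mol in both cells.
Cr³⁺ + 3e⁻ → Cr, so n(Cr) = 0.2564 / 3 = 0.08547 mol
m(Cr) = 0.08547 × 52.00 = 4.44 g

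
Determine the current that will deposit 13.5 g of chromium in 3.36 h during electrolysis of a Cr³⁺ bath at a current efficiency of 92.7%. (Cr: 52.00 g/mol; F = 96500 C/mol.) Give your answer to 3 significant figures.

6.70 A

n(Cr) = 13.5 / 52.00 = 0.2596 mol
Cr³⁺ + 3e⁻ → Cr, so n(e⁻) = 3 × 0.2596 = 0.7788 mol
Q = 0.7788 × 96500 / 0.927 = 81070 C
I = Q / t = 81070 / 12096 s = 6.70 A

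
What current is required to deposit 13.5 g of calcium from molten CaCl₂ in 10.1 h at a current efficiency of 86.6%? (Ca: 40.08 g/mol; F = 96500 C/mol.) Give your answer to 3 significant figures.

2.06 A

n(Ca) = 13.5 / 40.08 = 0.3368 mol
Ca²⁺ + 2e⁻ → Ca, so n(e⁻) = 2 × 0.3368 = 0.6736 mol
Q = 0.6736 × 96500 / 0.866 = 75060 C
I = Q / t = 75060 / 36360 s = 2.06 A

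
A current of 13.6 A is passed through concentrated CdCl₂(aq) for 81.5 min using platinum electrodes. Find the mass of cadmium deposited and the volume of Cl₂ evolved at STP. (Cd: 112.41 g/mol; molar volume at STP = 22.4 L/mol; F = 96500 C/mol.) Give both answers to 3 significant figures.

38.7 g Cd; 7.72 L Cl₂

Q = 13.6 × 4890 = 66500 C; n(e⁻) = 66500 / 96500 = 0.6891 mol
Cathode: Cd²⁺ + 2e⁻ → Cd → n(Cd) = 0.6891/2 = 0.3446 mol → 38.7 g
Anode: 2Cl⁻ → Cl₂ + 2e⁻ → n(Cl₂) = 0.6891/2 = 0.3446 mol → 7.72 L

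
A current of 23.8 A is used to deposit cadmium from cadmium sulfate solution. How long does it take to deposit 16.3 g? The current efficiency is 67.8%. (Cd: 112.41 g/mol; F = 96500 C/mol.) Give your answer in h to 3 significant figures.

0.482 h

n(Cd) = 16.3 / 112.41 = 0.1450 mol
Cd²⁺ + 2e⁻ → Cd, so n(e⁻) = 2 × 0.1450 = 0.2900 mol
Q = 0.2900 × 96500 / 0.678 = 41280 C
t = Q / I = 41280 / 23.8 = 1734 s = 0.482 h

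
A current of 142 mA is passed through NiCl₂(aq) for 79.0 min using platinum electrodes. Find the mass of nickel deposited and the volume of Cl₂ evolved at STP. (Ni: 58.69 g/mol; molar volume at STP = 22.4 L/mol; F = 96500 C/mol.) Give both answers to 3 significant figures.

0.205 g Ni; 0.0781 L Cl₂

Q = 0.142 × 4740 = 673.1 C; n(e⁻) = 673.1 / 96500 = 0.006975 mol
Cathode: Ni²⁺ + 2e⁻ → Ni → n(Ni) = 0.006975/2 = 0.003488 mol → 0.205 g
Anode: 2Cl⁻ → Cl₂ + 2e⁻ → n(Cl₂) = 0.006975/2 = 0.003488 mol → 0.0781 L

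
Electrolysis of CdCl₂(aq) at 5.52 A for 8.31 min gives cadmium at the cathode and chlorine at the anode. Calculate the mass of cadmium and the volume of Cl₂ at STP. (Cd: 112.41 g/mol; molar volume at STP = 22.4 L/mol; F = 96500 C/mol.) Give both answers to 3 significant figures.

1.60 g Cd; 0.319 L Cl₂

Q = 5.52 × 498.6 = 2752 C; n(e⁻) = 2752 / 96500 = 0.02852 mol
Cathode: Cd²⁺ + 2e⁻ → Cd → n(Cd) = 0.02852/2 = 0.01426 mol → 1.60 g
Anode: 2Cl⁻ → Cl₂ + 2e⁻ → n(Cl₂) = 0.02852/2 = 0.01426 mol → 0.319 L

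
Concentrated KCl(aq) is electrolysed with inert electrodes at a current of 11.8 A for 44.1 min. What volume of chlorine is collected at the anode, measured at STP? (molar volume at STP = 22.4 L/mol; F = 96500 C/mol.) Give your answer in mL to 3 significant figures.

Charge passed = 11.8 × 2646 = 31220 C
n(e⁻) = Q/F = 31220/96500 = 0.3235 mol
2Cl⁻ → Cl₂ + 2e⁻, so n(Cl₂) = 0.3235 / 2 = 0.1618 mol
V = 0.1618 × 22.4 = 3.624 L
= 3620 mL

3620 mL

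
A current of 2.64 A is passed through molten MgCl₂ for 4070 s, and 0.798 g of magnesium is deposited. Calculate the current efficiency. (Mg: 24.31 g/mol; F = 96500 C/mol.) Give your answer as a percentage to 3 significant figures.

Q = 2.64 × 4070 = 10740 C
n(e⁻) = 10740 / 96500 = 0.1113 mol
Mg²⁺ + 2e⁻ → Mg, so theoretical n(Mg) = 0.05565 mol → 1.353 g
Efficiency = 0.798 / 1.353 = 0.5898 = 59.0%

59.0%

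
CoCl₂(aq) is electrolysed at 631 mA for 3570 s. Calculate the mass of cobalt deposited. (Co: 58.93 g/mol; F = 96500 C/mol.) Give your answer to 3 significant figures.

0.688 g

Charge passed = 0.631 × 3570 = 2253 C
Moles of electrons = 2253 / 96500 = 0.02335 mol
Co²⁺ + 2e⁻ → Co, so n(Co) = 0.02335 / 2 = 0.01168 mol
m = 0.01168 × 58.93 = 0.688 g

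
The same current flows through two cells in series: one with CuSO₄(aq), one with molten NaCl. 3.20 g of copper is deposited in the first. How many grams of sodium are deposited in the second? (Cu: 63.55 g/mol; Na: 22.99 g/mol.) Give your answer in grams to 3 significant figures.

n(Cu) = 3.20 / 63.55 = 0.05035 mol
Cu²⁺ + 2e⁻ → Cu, so n(e⁻) = 2 × 0.05035 = 0.1007 mol
In series, the same 0.1007 mol of electrons flows through the second cell.
Na⁺ + e⁻ → Na, so n(Na) = 0.1007 mol
m(Na) = 0.1007 × 22.99 = 2.32 g

2.32 g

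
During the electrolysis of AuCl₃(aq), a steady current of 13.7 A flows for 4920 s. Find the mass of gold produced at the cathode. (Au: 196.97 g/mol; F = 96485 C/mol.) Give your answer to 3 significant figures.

Q = 13.7 A × 4920 s = 67400 C
n(e⁻) = Q/F = 67400/96485 = 0.6986 mol
Au³⁺ + 3e⁻ → Au, so n(Au) = 0.6986 / 3 = 0.2329 mol
m = 0.2329 × 196.97 = 45.9 g

45.9 g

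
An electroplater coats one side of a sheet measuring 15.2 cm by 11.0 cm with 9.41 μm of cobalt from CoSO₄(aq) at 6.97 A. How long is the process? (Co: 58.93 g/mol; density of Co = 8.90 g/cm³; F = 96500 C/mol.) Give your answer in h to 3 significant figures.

Plated area = 15.2 × 11.0 = 167.2 cm²
Volume = 167.2 × 9.41×10⁻⁴ cm = 0.1573 cm³
m(Co) = 0.1573 × 8.90 = 1.400 g
n(Co) = 1.400 / 58.93 = 0.02376 mol; n(e⁻) = 2 × 0.02376 = 0.04752 mol
Q = 0.04752 × 96500 = 4586 C
t = 4586 / 6.97 = 658.0 s = 0.183 h

0.183 h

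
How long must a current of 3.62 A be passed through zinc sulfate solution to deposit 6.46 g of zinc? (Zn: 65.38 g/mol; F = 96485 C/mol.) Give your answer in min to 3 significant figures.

87.8 min

n(Zn) = 6.46 / 65.38 = 0.09881 mol
Zn²⁺ + 2e⁻ → Zn, so n(e⁻) = 2 × 0.09881 = 0.1976 mol
Q = 0.1976 × 96485 = 19070 C
t = Q / I = 19070 / 3.62 = 5268 s = 87.8 min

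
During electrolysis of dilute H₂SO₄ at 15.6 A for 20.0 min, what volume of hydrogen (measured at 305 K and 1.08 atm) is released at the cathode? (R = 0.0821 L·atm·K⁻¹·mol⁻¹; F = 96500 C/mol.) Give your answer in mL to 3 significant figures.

2250 mL

Q = 15.6 A × 1200 s = 18720 C
Moles of electrons = 18720 / 96500 = 0.1940 mol
2H⁺ + 2e⁻ → H₂, so n(H₂) = 0.1940 / 2 = 0.09700 mol
V = nRT/P = 0.09700 × 0.0821 × 305 / 1.08 = 2.249 L
= 2250 mL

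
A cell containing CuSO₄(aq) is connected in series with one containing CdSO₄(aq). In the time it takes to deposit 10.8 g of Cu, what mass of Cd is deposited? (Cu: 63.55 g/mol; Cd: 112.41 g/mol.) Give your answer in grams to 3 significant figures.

19.1 g

n(Cu) = 10.8 / 63.55 = 0.1699 mol
Cu²⁺ + 2e⁻ → Cu, so n(e⁻) = 2 × 0.1699 = 0.3398 mol
The cells are in series, so the same charge (and hence the same n(e⁻) = 0.3398 mol) passes through both.
Cd²⁺ + 2e⁻ → Cd, so n(Cd) = 0.3398 / 2 = 0.1699 mol
m(Cd) = 0.1699 × 112.41 = 19.1 g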